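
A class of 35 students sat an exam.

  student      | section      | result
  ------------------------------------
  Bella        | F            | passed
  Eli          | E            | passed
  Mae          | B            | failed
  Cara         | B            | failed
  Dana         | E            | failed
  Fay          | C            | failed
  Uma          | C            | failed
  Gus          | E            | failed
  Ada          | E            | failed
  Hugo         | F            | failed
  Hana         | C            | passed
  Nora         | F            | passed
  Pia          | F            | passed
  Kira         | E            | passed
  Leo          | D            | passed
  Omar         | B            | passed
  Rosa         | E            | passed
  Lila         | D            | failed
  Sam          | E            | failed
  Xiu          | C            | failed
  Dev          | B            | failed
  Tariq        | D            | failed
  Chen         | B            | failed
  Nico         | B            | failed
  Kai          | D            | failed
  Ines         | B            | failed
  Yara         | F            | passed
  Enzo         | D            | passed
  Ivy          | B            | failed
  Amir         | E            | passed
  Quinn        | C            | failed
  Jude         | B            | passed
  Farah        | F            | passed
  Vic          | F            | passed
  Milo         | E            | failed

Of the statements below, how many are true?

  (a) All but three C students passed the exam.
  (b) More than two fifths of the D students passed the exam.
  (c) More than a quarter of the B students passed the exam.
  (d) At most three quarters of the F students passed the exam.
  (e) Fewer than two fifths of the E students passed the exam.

0

(a) C: |A| = 5, |A ∩ B| = 1; needs |A ∖ B| = 3 — false.
(b) D: |A| = 5, |A ∩ B| = 2; needs |A ∩ B| / |A| > 2/5 — false.
(c) B: |A| = 9, |A ∩ B| = 2; needs |A ∩ B| / |A| > 1/4 — false.
(d) F: |A| = 7, |A ∩ B| = 6; needs |A ∩ B| / |A| ≤ 3/4 — false.
(e) E: |A| = 9, |A ∩ B| = 4; needs |A ∩ B| / |A| < 2/5 — false.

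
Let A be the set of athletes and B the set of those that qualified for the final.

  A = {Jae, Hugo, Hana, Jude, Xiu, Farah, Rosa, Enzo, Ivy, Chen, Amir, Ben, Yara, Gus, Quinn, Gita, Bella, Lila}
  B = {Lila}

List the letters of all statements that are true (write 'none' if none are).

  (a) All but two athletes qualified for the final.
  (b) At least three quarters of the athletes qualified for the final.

|A| = 18, |A ∩ B| = 1, |A ∖ B| = 17.
(a) |A ∖ B| = 2: fails.
(b) |A ∩ B| / |A| ≥ 3/4: fails.

none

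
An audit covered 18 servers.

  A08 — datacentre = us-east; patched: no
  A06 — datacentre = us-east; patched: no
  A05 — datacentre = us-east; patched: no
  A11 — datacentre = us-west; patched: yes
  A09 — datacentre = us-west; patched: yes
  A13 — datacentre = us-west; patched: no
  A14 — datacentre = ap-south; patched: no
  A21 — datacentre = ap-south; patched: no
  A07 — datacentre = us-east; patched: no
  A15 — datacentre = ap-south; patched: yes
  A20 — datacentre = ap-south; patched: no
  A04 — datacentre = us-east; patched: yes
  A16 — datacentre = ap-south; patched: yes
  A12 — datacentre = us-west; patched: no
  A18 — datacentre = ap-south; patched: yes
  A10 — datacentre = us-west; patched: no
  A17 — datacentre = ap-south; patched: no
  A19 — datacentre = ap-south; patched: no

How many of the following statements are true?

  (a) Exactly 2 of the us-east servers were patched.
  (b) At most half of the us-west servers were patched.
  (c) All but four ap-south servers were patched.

1

(a) us-east: |A| = 5, |A ∩ B| = 1; needs |A ∩ B| = 2 — false.
(b) us-west: |A| = 5, |A ∩ B| = 2; needs |A ∩ B| ≤ |A ∖ B| — true.
(c) ap-south: |A| = 8, |A ∩ B| = 3; needs |A ∖ B| = 4 — false.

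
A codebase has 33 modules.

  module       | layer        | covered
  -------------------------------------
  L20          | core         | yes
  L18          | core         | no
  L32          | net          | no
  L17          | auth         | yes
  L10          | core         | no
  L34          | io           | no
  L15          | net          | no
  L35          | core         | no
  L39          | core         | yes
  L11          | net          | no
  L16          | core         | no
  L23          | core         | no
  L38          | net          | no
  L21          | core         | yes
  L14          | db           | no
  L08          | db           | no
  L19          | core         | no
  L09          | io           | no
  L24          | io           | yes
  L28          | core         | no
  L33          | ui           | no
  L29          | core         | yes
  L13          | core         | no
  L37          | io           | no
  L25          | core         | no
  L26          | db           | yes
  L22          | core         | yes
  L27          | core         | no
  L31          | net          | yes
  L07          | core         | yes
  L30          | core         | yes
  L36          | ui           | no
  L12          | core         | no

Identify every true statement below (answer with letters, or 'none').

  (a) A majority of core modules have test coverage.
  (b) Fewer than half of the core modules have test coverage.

|A| = 18, |A ∩ B| = 7, |A ∖ B| = 11.
(a) |A ∩ B| > |A ∖ B|: fails.
(b) |A ∩ B| < |A ∖ B|: holds.

(b)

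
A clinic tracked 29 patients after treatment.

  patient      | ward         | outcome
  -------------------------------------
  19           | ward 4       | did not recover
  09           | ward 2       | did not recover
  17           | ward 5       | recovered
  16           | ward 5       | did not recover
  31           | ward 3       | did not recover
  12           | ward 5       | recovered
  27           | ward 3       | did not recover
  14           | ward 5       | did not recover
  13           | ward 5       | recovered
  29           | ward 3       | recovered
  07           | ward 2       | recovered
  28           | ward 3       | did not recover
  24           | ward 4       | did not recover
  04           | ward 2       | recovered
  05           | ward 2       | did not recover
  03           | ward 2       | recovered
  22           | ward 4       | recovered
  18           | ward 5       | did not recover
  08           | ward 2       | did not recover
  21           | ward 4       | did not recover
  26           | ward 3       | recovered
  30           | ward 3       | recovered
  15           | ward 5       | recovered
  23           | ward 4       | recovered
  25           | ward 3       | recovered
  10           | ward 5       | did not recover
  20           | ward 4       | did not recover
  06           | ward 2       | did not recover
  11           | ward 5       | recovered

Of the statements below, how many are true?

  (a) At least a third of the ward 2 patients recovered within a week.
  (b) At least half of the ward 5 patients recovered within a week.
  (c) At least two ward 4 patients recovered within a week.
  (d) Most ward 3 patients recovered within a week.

(a) ward 2: |A| = 7, |A ∩ B| = 3; needs |A ∩ B| / |A| ≥ 1/3 — true.
(b) ward 5: |A| = 9, |A ∩ B| = 5; needs |A ∩ B| ≥ |A ∖ B| — true.
(c) ward 4: |A| = 6, |A ∩ B| = 2; needs |A ∩ B| ≥ 2 — true.
(d) ward 3: |A| = 7, |A ∩ B| = 4; needs |A ∩ B| > |A ∖ B| — true.

4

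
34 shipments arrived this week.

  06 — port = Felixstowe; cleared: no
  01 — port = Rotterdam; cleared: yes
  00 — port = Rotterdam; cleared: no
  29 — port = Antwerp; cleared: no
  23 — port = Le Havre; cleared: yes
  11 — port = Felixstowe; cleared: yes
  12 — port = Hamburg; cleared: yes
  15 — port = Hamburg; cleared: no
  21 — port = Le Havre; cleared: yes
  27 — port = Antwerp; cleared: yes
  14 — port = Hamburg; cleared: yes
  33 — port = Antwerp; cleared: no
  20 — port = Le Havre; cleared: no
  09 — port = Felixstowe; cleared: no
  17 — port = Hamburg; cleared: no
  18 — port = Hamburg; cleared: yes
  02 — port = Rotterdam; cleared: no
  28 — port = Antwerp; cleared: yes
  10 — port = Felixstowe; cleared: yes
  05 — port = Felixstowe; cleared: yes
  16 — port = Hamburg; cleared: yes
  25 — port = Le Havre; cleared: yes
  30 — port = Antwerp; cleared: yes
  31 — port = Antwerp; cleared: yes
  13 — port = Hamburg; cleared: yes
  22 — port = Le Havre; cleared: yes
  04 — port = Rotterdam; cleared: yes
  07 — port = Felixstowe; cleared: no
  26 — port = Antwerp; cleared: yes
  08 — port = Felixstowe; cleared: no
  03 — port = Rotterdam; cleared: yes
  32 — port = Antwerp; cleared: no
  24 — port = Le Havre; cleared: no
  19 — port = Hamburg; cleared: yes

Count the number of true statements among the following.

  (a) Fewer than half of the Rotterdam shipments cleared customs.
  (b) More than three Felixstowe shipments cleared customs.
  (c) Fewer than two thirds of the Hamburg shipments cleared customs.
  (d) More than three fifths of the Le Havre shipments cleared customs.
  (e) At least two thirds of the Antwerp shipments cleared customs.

(a) Rotterdam: |A| = 5, |A ∩ B| = 3; needs |A ∩ B| < |A ∖ B| — false.
(b) Felixstowe: |A| = 7, |A ∩ B| = 3; needs |A ∩ B| > 3 — false.
(c) Hamburg: |A| = 8, |A ∩ B| = 6; needs |A ∩ B| / |A| < 2/3 — false.
(d) Le Havre: |A| = 6, |A ∩ B| = 4; needs |A ∩ B| / |A| > 3/5 — true.
(e) Antwerp: |A| = 8, |A ∩ B| = 5; needs |A ∩ B| / |A| ≥ 2/3 — false.

1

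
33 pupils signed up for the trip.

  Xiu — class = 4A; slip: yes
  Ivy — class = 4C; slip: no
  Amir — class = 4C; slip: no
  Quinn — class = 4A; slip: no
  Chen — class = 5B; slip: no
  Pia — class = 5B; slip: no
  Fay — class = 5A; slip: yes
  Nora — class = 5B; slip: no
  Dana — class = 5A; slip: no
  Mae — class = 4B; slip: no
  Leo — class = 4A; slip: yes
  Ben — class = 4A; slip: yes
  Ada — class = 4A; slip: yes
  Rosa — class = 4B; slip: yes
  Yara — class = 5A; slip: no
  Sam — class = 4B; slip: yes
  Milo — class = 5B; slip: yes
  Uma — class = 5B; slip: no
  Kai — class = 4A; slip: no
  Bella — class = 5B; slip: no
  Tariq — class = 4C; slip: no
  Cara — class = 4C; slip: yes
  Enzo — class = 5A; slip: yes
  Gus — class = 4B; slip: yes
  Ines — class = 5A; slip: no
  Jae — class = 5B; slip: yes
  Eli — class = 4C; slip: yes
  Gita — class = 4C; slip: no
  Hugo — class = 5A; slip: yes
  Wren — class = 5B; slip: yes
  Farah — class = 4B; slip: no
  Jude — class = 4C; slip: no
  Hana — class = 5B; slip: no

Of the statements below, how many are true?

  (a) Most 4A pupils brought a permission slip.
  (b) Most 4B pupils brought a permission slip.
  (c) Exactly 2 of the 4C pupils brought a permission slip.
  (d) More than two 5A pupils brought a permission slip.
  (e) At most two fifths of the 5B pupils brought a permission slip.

5

(a) 4A: |A| = 6, |A ∩ B| = 4; needs |A ∩ B| > |A ∖ B| — true.
(b) 4B: |A| = 5, |A ∩ B| = 3; needs |A ∩ B| > |A ∖ B| — true.
(c) 4C: |A| = 7, |A ∩ B| = 2; needs |A ∩ B| = 2 — true.
(d) 5A: |A| = 6, |A ∩ B| = 3; needs |A ∩ B| > 2 — true.
(e) 5B: |A| = 9, |A ∩ B| = 3; needs |A ∩ B| / |A| ≤ 2/5 — true.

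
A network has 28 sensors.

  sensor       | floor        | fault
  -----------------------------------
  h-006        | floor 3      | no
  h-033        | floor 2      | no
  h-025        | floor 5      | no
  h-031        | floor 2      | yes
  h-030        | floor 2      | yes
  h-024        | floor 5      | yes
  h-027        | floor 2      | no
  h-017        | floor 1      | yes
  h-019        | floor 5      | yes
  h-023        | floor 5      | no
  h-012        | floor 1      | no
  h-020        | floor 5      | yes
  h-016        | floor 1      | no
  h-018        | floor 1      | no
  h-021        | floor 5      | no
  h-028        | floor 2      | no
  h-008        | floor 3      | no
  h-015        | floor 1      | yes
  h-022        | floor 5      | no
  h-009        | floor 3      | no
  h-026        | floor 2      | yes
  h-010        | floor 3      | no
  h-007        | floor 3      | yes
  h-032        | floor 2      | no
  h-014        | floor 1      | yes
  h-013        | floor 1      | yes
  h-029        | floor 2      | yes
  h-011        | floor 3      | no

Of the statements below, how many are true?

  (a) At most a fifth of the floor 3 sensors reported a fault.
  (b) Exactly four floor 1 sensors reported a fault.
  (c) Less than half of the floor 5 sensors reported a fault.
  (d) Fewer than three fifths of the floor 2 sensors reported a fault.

(a) floor 3: |A| = 6, |A ∩ B| = 1; needs |A ∩ B| / |A| ≤ 1/5 — true.
(b) floor 1: |A| = 7, |A ∩ B| = 4; needs |A ∩ B| = 4 — true.
(c) floor 5: |A| = 7, |A ∩ B| = 3; needs |A ∩ B| < |A ∖ B| — true.
(d) floor 2: |A| = 8, |A ∩ B| = 4; needs |A ∩ B| / |A| < 3/5 — true.

4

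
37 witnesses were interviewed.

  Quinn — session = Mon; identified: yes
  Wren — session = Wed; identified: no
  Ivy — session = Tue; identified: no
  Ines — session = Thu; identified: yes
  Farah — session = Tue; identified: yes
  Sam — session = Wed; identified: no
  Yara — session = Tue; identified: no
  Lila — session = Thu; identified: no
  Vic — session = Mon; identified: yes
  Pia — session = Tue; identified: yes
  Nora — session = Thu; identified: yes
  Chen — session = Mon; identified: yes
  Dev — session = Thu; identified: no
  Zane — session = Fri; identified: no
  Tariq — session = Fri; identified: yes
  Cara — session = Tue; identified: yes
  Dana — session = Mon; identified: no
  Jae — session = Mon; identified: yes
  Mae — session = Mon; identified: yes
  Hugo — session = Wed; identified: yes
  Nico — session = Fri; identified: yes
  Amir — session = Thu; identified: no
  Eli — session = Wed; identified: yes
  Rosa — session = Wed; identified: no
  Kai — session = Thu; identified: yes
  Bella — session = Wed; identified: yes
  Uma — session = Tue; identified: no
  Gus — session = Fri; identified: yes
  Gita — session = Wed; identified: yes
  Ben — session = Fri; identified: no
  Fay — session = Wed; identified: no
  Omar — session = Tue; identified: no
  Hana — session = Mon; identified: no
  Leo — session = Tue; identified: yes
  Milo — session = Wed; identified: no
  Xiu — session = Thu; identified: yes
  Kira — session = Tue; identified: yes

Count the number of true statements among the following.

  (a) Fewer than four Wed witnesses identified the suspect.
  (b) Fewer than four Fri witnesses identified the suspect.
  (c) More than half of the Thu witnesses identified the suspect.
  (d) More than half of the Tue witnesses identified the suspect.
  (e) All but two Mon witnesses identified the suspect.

(a) Wed: |A| = 9, |A ∩ B| = 4; needs |A ∩ B| < 4 — false.
(b) Fri: |A| = 5, |A ∩ B| = 3; needs |A ∩ B| < 4 — true.
(c) Thu: |A| = 7, |A ∩ B| = 4; needs |A ∩ B| > |A ∖ B| — true.
(d) Tue: |A| = 9, |A ∩ B| = 5; needs |A ∩ B| > |A ∖ B| — true.
(e) Mon: |A| = 7, |A ∩ B| = 5; needs |A ∖ B| = 2 — true.

4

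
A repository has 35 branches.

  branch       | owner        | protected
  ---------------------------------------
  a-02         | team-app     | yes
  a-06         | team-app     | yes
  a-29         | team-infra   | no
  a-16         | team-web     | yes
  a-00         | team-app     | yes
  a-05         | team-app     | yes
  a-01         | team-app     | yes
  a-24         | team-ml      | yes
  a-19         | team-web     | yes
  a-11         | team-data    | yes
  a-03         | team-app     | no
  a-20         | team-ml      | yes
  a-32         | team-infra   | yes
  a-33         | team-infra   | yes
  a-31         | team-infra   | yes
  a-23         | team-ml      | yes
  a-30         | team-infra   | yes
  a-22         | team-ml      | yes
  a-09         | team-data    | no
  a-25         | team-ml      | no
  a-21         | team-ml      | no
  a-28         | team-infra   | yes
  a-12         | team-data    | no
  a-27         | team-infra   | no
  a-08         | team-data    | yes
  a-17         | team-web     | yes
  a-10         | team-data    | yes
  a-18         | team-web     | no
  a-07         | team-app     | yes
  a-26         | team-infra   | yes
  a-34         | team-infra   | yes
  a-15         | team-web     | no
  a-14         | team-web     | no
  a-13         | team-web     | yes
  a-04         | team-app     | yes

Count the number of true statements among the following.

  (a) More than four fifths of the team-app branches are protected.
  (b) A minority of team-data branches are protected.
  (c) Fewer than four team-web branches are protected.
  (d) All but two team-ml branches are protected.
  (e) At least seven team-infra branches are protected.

(a) team-app: |A| = 8, |A ∩ B| = 7; needs |A ∩ B| / |A| > 4/5 — true.
(b) team-data: |A| = 5, |A ∩ B| = 3; needs |A ∩ B| < |A ∖ B| — false.
(c) team-web: |A| = 7, |A ∩ B| = 4; needs |A ∩ B| < 4 — false.
(d) team-ml: |A| = 6, |A ∩ B| = 4; needs |A ∖ B| = 2 — true.
(e) team-infra: |A| = 9, |A ∩ B| = 7; needs |A ∩ B| ≥ 7 — true.

3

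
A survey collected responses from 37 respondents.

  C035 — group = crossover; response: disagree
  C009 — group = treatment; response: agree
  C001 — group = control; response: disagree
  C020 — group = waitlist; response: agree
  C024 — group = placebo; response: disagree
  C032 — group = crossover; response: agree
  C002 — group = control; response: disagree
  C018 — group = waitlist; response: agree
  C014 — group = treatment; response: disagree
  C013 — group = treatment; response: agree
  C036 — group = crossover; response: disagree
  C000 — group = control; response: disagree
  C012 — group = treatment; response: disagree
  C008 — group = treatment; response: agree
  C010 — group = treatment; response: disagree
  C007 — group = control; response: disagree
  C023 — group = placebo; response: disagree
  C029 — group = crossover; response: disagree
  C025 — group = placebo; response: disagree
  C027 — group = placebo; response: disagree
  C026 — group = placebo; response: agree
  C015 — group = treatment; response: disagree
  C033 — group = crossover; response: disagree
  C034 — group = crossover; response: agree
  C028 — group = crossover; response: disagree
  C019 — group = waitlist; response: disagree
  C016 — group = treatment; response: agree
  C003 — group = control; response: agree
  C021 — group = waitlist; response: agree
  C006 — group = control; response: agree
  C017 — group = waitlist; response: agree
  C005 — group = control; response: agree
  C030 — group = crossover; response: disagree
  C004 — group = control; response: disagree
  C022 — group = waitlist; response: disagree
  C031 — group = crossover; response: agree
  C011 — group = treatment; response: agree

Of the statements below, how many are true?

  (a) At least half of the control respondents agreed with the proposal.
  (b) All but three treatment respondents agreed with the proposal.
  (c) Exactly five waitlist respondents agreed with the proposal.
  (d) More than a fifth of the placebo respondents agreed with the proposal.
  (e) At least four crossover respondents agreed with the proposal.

(a) control: |A| = 8, |A ∩ B| = 3; needs |A ∩ B| ≥ |A ∖ B| — false.
(b) treatment: |A| = 9, |A ∩ B| = 5; needs |A ∖ B| = 3 — false.
(c) waitlist: |A| = 6, |A ∩ B| = 4; needs |A ∩ B| = 5 — false.
(d) placebo: |A| = 5, |A ∩ B| = 1; needs |A ∩ B| / |A| > 1/5 — false.
(e) crossover: |A| = 9, |A ∩ B| = 3; needs |A ∩ B| ≥ 4 — false.

0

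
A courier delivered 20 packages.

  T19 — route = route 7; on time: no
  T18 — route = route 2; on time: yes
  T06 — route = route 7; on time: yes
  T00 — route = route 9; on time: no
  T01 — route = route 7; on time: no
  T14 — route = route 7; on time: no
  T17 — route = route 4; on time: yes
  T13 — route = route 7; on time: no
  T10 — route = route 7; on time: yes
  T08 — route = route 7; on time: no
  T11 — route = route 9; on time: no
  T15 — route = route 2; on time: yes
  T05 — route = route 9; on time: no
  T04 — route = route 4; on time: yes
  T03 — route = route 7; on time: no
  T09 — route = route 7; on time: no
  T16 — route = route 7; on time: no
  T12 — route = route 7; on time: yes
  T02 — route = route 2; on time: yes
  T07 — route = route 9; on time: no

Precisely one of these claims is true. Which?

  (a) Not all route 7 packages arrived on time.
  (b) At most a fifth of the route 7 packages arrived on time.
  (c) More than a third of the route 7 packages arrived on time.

|A| = 11, |A ∩ B| = 3, |A ∖ B| = 8.
(a) requires A ⊄ B (|A ∖ B| ≥ 1): true.
(b) requires |A ∩ B| / |A| ≤ 1/5: false.
(c) requires |A ∩ B| / |A| > 1/3: false.

(a)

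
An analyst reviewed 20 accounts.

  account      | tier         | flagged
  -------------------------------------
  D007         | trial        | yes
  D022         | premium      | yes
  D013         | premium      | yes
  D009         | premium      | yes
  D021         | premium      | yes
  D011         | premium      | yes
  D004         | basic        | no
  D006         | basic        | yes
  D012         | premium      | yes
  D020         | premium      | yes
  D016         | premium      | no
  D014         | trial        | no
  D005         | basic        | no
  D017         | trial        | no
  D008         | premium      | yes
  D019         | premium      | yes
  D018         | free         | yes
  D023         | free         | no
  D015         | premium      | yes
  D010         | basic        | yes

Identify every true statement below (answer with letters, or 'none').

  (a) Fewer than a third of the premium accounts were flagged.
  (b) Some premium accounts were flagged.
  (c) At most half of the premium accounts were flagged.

|A| = 11, |A ∩ B| = 10, |A ∖ B| = 1.
(a) |A ∩ B| / |A| < 1/3: fails.
(b) A ∩ B ≠ ∅ (|A ∩ B| ≥ 1): holds.
(c) |A ∩ B| ≤ |A ∖ B|: fails.

(b)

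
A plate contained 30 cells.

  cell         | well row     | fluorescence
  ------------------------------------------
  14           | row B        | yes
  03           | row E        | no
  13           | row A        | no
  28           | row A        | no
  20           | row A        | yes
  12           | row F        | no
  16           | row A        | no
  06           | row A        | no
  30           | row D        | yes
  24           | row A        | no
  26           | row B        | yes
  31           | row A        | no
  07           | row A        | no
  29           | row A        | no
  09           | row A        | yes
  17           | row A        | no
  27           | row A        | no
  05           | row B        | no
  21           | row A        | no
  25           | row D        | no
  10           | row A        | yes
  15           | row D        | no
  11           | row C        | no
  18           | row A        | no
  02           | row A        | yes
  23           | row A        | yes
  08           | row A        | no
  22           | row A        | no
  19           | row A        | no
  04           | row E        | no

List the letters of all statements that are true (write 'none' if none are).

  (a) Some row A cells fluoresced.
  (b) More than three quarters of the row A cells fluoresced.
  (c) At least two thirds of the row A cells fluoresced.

|A| = 20, |A ∩ B| = 5, |A ∖ B| = 15.
(a) A ∩ B ≠ ∅ (|A ∩ B| ≥ 1): holds.
(b) |A ∩ B| / |A| > 3/4: fails.
(c) |A ∩ B| / |A| ≥ 2/3: fails.

(a)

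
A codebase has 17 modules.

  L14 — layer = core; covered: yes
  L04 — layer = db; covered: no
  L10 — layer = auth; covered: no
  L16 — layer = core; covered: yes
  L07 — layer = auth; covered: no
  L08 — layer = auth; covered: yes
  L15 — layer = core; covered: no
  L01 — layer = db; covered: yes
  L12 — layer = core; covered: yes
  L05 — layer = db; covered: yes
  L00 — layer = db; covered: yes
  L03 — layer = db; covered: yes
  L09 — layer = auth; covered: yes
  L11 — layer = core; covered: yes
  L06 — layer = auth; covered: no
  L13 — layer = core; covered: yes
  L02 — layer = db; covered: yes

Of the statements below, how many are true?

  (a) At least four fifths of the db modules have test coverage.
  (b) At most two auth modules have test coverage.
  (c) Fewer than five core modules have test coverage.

(a) db: |A| = 6, |A ∩ B| = 5; needs |A ∩ B| / |A| ≥ 4/5 — true.
(b) auth: |A| = 5, |A ∩ B| = 2; needs |A ∩ B| ≤ 2 — true.
(c) core: |A| = 6, |A ∩ B| = 5; needs |A ∩ B| < 5 — false.

2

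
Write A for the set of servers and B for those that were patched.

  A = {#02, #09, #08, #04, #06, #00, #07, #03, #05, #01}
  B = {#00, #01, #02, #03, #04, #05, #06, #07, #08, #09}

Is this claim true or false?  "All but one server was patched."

False

The determiner here denotes the relation: |A ∖ B| = 1.
A (the restrictor) = {#02, #09, #08, #04, #06, #00, #07, #03, #05, #01}, |A| = 10.
A ∖ B = {}, so |A ∖ B| = 0.
|A ∖ B| = 0, so the statement is false.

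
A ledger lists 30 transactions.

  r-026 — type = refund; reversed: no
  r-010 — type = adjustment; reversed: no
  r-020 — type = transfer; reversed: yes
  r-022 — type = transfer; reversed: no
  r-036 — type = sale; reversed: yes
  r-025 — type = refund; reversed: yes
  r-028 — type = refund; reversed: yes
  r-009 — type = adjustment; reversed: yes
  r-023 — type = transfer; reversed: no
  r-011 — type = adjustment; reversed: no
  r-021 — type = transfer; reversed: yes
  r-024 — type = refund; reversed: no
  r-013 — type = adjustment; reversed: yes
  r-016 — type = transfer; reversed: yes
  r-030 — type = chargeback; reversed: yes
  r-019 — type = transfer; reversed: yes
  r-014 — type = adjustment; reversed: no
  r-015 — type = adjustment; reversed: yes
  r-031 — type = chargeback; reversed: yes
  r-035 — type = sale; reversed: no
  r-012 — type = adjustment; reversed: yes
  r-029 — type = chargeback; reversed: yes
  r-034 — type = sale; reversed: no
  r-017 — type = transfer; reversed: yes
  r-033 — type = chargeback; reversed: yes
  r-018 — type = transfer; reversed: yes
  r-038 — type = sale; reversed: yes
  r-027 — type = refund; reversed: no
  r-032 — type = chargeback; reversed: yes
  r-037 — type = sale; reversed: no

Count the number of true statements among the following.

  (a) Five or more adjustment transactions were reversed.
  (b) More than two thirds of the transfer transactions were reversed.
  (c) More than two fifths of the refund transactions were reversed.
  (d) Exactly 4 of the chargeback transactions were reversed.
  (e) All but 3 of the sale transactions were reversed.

(a) adjustment: |A| = 7, |A ∩ B| = 4; needs |A ∩ B| ≥ 5 — false.
(b) transfer: |A| = 8, |A ∩ B| = 6; needs |A ∩ B| / |A| > 2/3 — true.
(c) refund: |A| = 5, |A ∩ B| = 2; needs |A ∩ B| / |A| > 2/5 — false.
(d) chargeback: |A| = 5, |A ∩ B| = 5; needs |A ∩ B| = 4 — false.
(e) sale: |A| = 5, |A ∩ B| = 2; needs |A ∖ B| = 3 — true.

2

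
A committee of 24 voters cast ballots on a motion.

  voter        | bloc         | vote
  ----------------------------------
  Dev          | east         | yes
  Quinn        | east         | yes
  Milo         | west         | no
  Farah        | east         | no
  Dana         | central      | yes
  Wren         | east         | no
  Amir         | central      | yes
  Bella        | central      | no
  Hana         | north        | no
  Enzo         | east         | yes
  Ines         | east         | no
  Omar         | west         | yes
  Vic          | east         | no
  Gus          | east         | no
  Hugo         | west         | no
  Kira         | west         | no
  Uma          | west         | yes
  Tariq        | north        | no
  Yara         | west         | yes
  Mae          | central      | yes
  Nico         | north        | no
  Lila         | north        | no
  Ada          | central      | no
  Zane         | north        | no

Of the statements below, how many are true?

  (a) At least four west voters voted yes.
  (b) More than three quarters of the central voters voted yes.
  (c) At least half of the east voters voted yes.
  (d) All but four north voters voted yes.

(a) west: |A| = 6, |A ∩ B| = 3; needs |A ∩ B| ≥ 4 — false.
(b) central: |A| = 5, |A ∩ B| = 3; needs |A ∩ B| / |A| > 3/4 — false.
(c) east: |A| = 8, |A ∩ B| = 3; needs |A ∩ B| ≥ |A ∖ B| — false.
(d) north: |A| = 5, |A ∩ B| = 0; needs |A ∖ B| = 4 — false.

0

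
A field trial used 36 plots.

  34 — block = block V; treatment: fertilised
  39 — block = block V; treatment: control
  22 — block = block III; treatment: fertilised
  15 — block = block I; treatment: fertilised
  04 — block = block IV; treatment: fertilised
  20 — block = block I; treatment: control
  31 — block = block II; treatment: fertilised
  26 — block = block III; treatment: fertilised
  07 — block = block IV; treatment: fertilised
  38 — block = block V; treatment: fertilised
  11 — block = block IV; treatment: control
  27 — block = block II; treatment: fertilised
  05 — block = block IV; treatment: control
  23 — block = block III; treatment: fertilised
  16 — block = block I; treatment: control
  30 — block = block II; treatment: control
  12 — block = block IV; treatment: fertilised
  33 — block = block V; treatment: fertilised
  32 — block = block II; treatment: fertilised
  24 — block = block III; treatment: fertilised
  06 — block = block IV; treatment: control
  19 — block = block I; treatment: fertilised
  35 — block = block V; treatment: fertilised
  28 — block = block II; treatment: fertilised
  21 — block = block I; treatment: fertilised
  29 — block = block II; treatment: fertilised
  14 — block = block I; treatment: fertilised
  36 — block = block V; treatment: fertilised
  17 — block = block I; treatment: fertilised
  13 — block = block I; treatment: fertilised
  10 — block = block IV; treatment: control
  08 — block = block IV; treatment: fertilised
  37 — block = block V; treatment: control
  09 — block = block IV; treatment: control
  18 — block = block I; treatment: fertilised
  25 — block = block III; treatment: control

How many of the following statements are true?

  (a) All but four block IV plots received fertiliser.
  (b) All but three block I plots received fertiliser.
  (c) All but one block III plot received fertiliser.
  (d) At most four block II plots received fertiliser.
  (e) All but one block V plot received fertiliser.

(a) block IV: |A| = 9, |A ∩ B| = 4; needs |A ∖ B| = 4 — false.
(b) block I: |A| = 9, |A ∩ B| = 7; needs |A ∖ B| = 3 — false.
(c) block III: |A| = 5, |A ∩ B| = 4; needs |A ∖ B| = 1 — true.
(d) block II: |A| = 6, |A ∩ B| = 5; needs |A ∩ B| ≤ 4 — false.
(e) block V: |A| = 7, |A ∩ B| = 5; needs |A ∖ B| = 1 — false.

1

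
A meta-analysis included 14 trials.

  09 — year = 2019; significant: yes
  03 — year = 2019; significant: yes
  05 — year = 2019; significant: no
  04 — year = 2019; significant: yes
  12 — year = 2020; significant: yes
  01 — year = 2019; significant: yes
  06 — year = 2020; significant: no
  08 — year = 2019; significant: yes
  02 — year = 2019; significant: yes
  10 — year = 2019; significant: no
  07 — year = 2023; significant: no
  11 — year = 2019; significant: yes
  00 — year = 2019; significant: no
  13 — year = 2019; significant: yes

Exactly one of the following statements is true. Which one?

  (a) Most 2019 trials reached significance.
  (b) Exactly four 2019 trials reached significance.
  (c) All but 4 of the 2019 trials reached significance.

(a)

|A| = 11, |A ∩ B| = 8, |A ∖ B| = 3.
(a) requires |A ∩ B| > |A ∖ B|: true.
(b) requires |A ∩ B| = 4: false.
(c) requires |A ∖ B| = 4: false.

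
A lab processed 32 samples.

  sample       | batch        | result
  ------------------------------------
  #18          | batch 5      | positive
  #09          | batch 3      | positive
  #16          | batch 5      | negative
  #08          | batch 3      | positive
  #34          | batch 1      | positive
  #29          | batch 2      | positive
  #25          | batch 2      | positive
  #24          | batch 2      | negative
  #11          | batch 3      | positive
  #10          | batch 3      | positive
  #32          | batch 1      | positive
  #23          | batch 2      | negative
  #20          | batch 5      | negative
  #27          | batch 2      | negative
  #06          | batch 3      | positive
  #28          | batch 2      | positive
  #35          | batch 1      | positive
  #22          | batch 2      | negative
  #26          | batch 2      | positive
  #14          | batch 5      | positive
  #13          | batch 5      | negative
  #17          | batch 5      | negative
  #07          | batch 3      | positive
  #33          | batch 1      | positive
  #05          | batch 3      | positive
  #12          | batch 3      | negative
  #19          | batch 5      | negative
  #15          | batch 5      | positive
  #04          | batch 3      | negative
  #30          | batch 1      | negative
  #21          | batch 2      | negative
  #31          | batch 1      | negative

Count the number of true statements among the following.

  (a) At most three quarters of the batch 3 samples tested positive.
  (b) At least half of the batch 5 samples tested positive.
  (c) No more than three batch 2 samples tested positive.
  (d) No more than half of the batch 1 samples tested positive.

0

(a) batch 3: |A| = 9, |A ∩ B| = 7; needs |A ∩ B| / |A| ≤ 3/4 — false.
(b) batch 5: |A| = 8, |A ∩ B| = 3; needs |A ∩ B| ≥ |A ∖ B| — false.
(c) batch 2: |A| = 9, |A ∩ B| = 4; needs |A ∩ B| ≤ 3 — false.
(d) batch 1: |A| = 6, |A ∩ B| = 4; needs |A ∩ B| ≤ |A ∖ B| — false.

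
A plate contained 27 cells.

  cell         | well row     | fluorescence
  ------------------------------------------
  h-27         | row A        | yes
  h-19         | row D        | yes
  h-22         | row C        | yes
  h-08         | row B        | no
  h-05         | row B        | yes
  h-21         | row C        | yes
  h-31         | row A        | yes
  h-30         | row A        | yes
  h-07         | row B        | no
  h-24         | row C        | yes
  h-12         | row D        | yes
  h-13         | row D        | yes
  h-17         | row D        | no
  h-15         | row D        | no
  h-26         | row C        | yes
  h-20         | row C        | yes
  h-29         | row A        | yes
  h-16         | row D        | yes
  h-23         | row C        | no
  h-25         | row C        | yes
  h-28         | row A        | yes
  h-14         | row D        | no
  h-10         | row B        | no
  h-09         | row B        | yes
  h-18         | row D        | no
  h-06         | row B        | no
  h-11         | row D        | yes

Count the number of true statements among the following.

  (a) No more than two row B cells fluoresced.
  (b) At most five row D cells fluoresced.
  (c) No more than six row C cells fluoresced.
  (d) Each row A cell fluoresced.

4

(a) row B: |A| = 6, |A ∩ B| = 2; needs |A ∩ B| ≤ 2 — true.
(b) row D: |A| = 9, |A ∩ B| = 5; needs |A ∩ B| ≤ 5 — true.
(c) row C: |A| = 7, |A ∩ B| = 6; needs |A ∩ B| ≤ 6 — true.
(d) row A: |A| = 5, |A ∩ B| = 5; needs A ⊆ B, i.e. every element of A is in B (|A ∖ B| = 0) — true.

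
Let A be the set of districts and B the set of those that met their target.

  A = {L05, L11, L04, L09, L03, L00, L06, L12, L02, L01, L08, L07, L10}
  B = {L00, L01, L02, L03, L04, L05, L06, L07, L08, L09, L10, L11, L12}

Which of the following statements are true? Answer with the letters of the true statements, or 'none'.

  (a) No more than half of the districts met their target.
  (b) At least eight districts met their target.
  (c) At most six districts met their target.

|A| = 13, |A ∩ B| = 13, |A ∖ B| = 0.
(a) |A ∩ B| ≤ |A ∖ B|: fails.
(b) |A ∩ B| ≥ 8: holds.
(c) |A ∩ B| ≤ 6: fails.

(b)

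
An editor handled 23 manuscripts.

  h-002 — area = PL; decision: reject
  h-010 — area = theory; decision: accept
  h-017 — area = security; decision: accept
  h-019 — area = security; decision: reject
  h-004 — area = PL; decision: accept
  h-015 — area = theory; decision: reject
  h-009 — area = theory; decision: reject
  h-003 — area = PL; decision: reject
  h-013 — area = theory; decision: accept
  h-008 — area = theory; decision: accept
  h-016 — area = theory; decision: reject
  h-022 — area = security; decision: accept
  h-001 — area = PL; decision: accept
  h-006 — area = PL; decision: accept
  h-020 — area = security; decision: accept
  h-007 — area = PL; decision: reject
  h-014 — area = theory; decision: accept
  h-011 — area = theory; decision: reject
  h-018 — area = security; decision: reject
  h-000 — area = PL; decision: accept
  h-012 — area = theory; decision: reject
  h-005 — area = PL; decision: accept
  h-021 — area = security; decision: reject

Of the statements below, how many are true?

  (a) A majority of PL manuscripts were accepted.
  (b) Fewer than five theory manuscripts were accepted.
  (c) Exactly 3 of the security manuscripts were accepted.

(a) PL: |A| = 8, |A ∩ B| = 5; needs |A ∩ B| > |A ∖ B| — true.
(b) theory: |A| = 9, |A ∩ B| = 4; needs |A ∩ B| < 5 — true.
(c) security: |A| = 6, |A ∩ B| = 3; needs |A ∩ B| = 3 — true.

3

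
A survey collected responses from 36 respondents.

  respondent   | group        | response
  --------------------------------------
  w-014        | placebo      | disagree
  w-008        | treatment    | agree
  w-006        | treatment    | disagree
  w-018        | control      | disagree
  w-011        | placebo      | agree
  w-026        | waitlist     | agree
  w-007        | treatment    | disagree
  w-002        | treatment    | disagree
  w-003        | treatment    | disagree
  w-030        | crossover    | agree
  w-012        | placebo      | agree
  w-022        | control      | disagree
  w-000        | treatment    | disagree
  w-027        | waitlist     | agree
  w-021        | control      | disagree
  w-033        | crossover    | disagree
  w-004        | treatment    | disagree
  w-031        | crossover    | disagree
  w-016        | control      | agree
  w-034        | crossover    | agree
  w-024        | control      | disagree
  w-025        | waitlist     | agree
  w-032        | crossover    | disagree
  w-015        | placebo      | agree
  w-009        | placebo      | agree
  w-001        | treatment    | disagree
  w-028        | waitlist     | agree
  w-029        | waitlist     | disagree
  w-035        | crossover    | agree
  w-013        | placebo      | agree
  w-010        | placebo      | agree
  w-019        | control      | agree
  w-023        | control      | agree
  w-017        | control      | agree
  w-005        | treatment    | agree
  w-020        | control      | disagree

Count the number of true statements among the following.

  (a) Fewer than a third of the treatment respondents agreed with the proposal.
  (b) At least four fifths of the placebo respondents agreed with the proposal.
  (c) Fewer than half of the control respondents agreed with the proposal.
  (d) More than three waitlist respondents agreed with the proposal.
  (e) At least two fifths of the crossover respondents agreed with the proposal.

5

(a) treatment: |A| = 9, |A ∩ B| = 2; needs |A ∩ B| / |A| < 1/3 — true.
(b) placebo: |A| = 7, |A ∩ B| = 6; needs |A ∩ B| / |A| ≥ 4/5 — true.
(c) control: |A| = 9, |A ∩ B| = 4; needs |A ∩ B| < |A ∖ B| — true.
(d) waitlist: |A| = 5, |A ∩ B| = 4; needs |A ∩ B| > 3 — true.
(e) crossover: |A| = 6, |A ∩ B| = 3; needs |A ∩ B| / |A| ≥ 2/5 — true.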